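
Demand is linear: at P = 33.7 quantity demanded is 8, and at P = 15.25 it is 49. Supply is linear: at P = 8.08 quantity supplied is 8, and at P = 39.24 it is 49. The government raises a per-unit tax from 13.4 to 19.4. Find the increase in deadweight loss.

Demand slope = (15.25 − 33.7)/(49 − 8) = −0.45, so P = 37.3 − 0.45Q.
Supply slope = (39.24 − 8.08)/(49 − 8) = 0.76, so P = 2 + 0.76Q.
Competitive equilibrium: 37.3 − 0.45Q = 2 + 0.76Q → Q* = 29.1736, P* = 24.1719.
For a per-unit tax t: ΔQ = t/1.21, so DWL = ½·t·(t/1.21) = t²/2.42.
At t = 13.4: DWL = 74.198. At t = 19.4: DWL = 155.521.
Increase = 155.521 − 74.198 = 81.32.

81.32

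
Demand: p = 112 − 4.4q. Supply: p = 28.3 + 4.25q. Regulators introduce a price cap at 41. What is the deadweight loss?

193.46

Competitive equilibrium: 112 − 4.4q = 28.3 + 4.25q → q* = 9.6763, p* = 69.4243.
At the ceiling p = 41, quantity supplied = (41 − 28.3)/4.25 = 2.9882.
Willingness to pay at q' = 2.9882: 112 − 4.4·2.9882 = 98.8519.
Δq = 9.6763 − 2.9882 = 6.6881; wedge = 98.8519 − 41 = 57.8519.
The triangle = ½ × 6.6881 × 57.8519 = 193.46.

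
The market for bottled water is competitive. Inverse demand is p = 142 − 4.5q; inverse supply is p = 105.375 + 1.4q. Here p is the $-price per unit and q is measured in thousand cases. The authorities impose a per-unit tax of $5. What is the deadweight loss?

Competitive equilibrium: 142 − 4.5q = 105.375 + 1.4q → q* = 6.2076, p* = 114.0657.
With the tax, the buyer price exceeds the seller price by 5: (142 − 4.5q) − (105.375 + 1.4q) = 5 → q' = 5.3602.
Δq = 6.2076 − 5.3602 = 0.8474; the wedge equals the tax, 5.
Deadweight loss = ½ × 0.8474 × 5 = $2.12 thousand.

$2.12 thousand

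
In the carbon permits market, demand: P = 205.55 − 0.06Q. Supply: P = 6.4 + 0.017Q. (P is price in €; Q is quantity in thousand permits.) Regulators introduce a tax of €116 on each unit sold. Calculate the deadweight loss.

€87376.62 thousand

Competitive equilibrium: 205.55 − 0.06Q = 6.4 + 0.017Q → Q* = 2586.3636, P* = 50.3682.
With the tax, the buyer price exceeds the seller price by 116: (205.55 − 0.06Q) − (6.4 + 0.017Q) = 116 → Q' = 1079.8701.
ΔQ = 2586.3636 − 1079.8701 = 1506.4935; the wedge equals the tax, 116.
Deadweight loss = ½ × 1506.4935 × 116 = €87376.62 thousand.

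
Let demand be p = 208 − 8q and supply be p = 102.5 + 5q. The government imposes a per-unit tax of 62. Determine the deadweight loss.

Competitive equilibrium: 208 − 8q = 102.5 + 5q → q* = 8.1154, p* = 143.0769.
With the tax, the buyer price exceeds the seller price by 62: (208 − 8q) − (102.5 + 5q) = 62 → q' = 3.3462.
Δq = 8.1154 − 3.3462 = 4.7692; the wedge equals the tax, 62.
DWL = ½ × 4.7692 × 62 = 147.85.

147.85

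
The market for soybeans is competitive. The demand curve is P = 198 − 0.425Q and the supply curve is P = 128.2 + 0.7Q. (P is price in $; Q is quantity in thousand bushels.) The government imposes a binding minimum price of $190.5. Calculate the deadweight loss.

Competitive equilibrium: 198 − 0.425Q = 128.2 + 0.7Q → Q* = 62.0444, P* = 171.6311.
At the floor P = 190.5, quantity demanded = (198 − 190.5)/0.425 = 17.6471.
Sellers' marginal cost at Q' = 17.6471: 128.2 + 0.7·17.6471 = 140.553.
ΔQ = 62.0444 − 17.6471 = 44.3973; wedge = 190.5 − 140.553 = 49.947.
Deadweight loss = ½ × 44.3973 × 49.947 = $1108.76 thousand.

$1108.76 thousand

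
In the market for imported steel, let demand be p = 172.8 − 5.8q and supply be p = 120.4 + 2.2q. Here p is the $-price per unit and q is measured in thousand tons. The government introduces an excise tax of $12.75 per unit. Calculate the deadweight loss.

$10.16 thousand

Competitive equilibrium: 172.8 − 5.8q = 120.4 + 2.2q → q* = 6.55, p* = 134.81.
With the tax, the buyer price exceeds the seller price by 12.75: (172.8 − 5.8q) − (120.4 + 2.2q) = 12.75 → q' = 4.9563.
Δq = 6.55 − 4.9563 = 1.5937; the wedge equals the tax, 12.75.
Deadweight loss = ½ × 1.5937 × 12.75 = $10.16 thousand.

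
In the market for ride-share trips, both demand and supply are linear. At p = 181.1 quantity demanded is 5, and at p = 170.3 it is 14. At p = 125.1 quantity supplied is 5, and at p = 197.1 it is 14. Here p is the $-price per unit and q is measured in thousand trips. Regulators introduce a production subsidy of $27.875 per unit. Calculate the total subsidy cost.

$393.51 thousand

Demand slope = (170.3 − 181.1)/(14 − 5) = −1.2, so p = 187.1 − 1.2q.
Supply slope = (197.1 − 125.1)/(14 − 5) = 8, so p = 85.1 + 8q.
Competitive equilibrium: 187.1 − 1.2q = 85.1 + 8q → q* = 11.087, p* = 173.7957.
The subsidy lowers effective supply by 27.875: p = 57.225 + 8q.
New quantity: 187.1 − 1.2q = 57.225 + 8q → q' = 14.1168.
Total subsidy cost = 27.875 × 14.1168 = $393.51 thousand.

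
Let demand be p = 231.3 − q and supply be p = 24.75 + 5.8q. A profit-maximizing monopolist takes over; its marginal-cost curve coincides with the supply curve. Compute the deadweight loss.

51.56

Competitive equilibrium: 231.3 − q = 24.75 + 5.8q → q* = 30.375, p* = 200.925.
Marginal revenue: MR = 231.3 − 2q. Set MR = MC: 231.3 − 2q = 24.75 + 5.8q → q_m = 26.4808.
Price p_m = 231.3 − 1·26.4808 = 204.8192; MC(q_m) = 24.75 + 5.8·26.4808 = 178.3386.
Competitive q* = 30.375, so Δq = 3.8942; wedge = 204.8192 − 178.3386 = 26.4806.
The triangle = ½ × 3.8942 × 26.4806 = 51.56.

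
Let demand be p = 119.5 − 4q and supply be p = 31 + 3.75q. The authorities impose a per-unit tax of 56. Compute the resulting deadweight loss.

Competitive equilibrium: 119.5 − 4q = 31 + 3.75q → q* = 11.41935, p* = 73.82258.
With the tax, the buyer price exceeds the seller price by 56: (119.5 − 4q) − (31 + 3.75q) = 56 → q' = 4.19355.
Δq = 11.41935 − 4.19355 = 7.2258; the wedge equals the tax, 56.
Welfare loss = ½ × 7.2258 × 56 = 202.32.

202.32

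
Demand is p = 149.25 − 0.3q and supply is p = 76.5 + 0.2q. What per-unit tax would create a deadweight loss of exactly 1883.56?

43.4

Competitive equilibrium: 149.25 − 0.3q = 76.5 + 0.2q → q* = 145.5, p* = 105.6.
A tax t gives Δq = t/0.5 and wedge t, so DWL = t²/1.
t²/1 = 1883.56 → t² = 1883.56 → t = 43.4.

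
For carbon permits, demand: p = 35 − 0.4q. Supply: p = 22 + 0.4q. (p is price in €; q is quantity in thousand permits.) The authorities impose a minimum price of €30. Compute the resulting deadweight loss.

€5.625 thousand

Competitive equilibrium: 35 − 0.4q = 22 + 0.4q → q* = 16.25, p* = 28.5.
At the floor p = 30, quantity demanded = (35 − 30)/0.4 = 12.5.
Sellers' marginal cost at q' = 12.5: 22 + 0.4·12.5 = 27.
Δq = 16.25 − 12.5 = 3.75; wedge = 30 − 27 = 3.
DWL = ½ × 3.75 × 3 = €5.625 thousand.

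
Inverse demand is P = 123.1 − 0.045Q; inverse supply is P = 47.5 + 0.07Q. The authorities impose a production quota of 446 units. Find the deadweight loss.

2569.46

Competitive equilibrium: 123.1 − 0.045Q = 47.5 + 0.07Q → Q* = 657.3913, P* = 93.5174.
At Q = 446: demand price = 123.1 − 0.045·446 = 103.03; supply price = 47.5 + 0.07·446 = 78.72.
ΔQ = 657.3913 − 446 = 211.3913; wedge = 103.03 − 78.72 = 24.31.
Deadweight loss = ½ × 211.3913 × 24.31 = 2569.46.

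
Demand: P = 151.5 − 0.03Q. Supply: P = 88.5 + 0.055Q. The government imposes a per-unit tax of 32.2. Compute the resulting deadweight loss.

6099.06

Competitive equilibrium: 151.5 − 0.03Q = 88.5 + 0.055Q → Q* = 741.1765, P* = 129.2647.
With the tax, the buyer price exceeds the seller price by 32.2: (151.5 − 0.03Q) − (88.5 + 0.055Q) = 32.2 → Q' = 362.3529.
ΔQ = 741.1765 − 362.3529 = 378.8236; the wedge equals the tax, 32.2.
DWL = ½ × 378.8236 × 32.2 = 6099.06.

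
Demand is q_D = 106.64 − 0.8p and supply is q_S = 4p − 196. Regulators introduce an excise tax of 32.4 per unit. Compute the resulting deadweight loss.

In inverse form: demand p = 133.3 − 1.25q, supply p = 49 + 0.25q.
Competitive equilibrium: 133.3 − 1.25q = 49 + 0.25q → q* = 56.2, p* = 63.05.
With the tax, the buyer price exceeds the seller price by 32.4: (133.3 − 1.25q) − (49 + 0.25q) = 32.4 → q' = 34.6.
Δq = 56.2 − 34.6 = 21.6; the wedge equals the tax, 32.4.
DWL = ½ × 21.6 × 32.4 = 349.92.

349.92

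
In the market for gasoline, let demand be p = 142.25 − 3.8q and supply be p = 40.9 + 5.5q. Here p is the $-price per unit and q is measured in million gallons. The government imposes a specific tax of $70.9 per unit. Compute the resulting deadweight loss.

$270.26 million

Competitive equilibrium: 142.25 − 3.8q = 40.9 + 5.5q → q* = 10.8978, p* = 100.8382.
With the tax, the buyer price exceeds the seller price by 70.9: (142.25 − 3.8q) − (40.9 + 5.5q) = 70.9 → q' = 3.2742.
Δq = 10.8978 − 3.2742 = 7.6236; the wedge equals the tax, 70.9.
Deadweight loss = ½ × 7.6236 × 70.9 = $270.26 million.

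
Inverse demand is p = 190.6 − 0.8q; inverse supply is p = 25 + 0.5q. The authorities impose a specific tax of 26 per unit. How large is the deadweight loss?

Competitive equilibrium: 190.6 − 0.8q = 25 + 0.5q → q* = 127.3846, p* = 88.6923.
With the tax, the buyer price exceeds the seller price by 26: (190.6 − 0.8q) − (25 + 0.5q) = 26 → q' = 107.3846.
Δq = 127.3846 − 107.3846 = 20; the wedge equals the tax, 26.
DWL = ½ × 20 × 26 = 260.

260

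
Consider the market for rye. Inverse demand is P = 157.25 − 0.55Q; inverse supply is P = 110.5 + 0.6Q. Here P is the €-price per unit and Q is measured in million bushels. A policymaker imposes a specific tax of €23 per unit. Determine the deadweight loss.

€230 million

Competitive equilibrium: 157.25 − 0.55Q = 110.5 + 0.6Q → Q* = 40.6522, P* = 134.8913.
With the tax, the buyer price exceeds the seller price by 23: (157.25 − 0.55Q) − (110.5 + 0.6Q) = 23 → Q' = 20.6522.
ΔQ = 40.6522 − 20.6522 = 20; the wedge equals the tax, 23.
DWL = ½ × 20 × 23 = €230 million.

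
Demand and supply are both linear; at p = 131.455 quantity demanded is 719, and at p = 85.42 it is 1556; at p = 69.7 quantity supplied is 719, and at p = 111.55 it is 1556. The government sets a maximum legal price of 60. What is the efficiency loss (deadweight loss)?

Demand slope = (85.42 − 131.455)/(1556 − 719) = −0.055, so p = 171 − 0.055q.
Supply slope = (111.55 − 69.7)/(1556 − 719) = 0.05, so p = 33.75 + 0.05q.
Competitive equilibrium: 171 − 0.055q = 33.75 + 0.05q → q* = 1307.1429, p* = 99.1071.
At the ceiling p = 60, quantity supplied = (60 − 33.75)/0.05 = 525.
Willingness to pay at q' = 525: 171 − 0.055·525 = 142.125.
Δq = 1307.1429 − 525 = 782.1429; wedge = 142.125 − 60 = 82.125.
Deadweight loss = ½ × 782.1429 × 82.125 = 32116.74.

32116.74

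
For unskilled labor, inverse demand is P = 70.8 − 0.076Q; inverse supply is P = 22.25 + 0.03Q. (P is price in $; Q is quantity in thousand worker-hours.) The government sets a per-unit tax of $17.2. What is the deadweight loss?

Competitive equilibrium: 70.8 − 0.076Q = 22.25 + 0.03Q → Q* = 458.0189, P* = 35.9906.
With the tax, the buyer price exceeds the seller price by 17.2: (70.8 − 0.076Q) − (22.25 + 0.03Q) = 17.2 → Q' = 295.7547.
ΔQ = 458.0189 − 295.7547 = 162.2642; the wedge equals the tax, 17.2.
Welfare loss = ½ × 162.2642 × 17.2 = $1395.47 thousand.

$1395.47 thousand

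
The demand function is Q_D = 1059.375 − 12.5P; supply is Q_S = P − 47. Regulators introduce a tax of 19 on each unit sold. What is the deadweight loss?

167.13

In inverse form: demand P = 84.75 − 0.08Q, supply P = 47 + Q.
Competitive equilibrium: 84.75 − 0.08Q = 47 + Q → Q* = 34.9537, P* = 81.9537.
With the tax, the buyer price exceeds the seller price by 19: (84.75 − 0.08Q) − (47 + Q) = 19 → Q' = 17.3611.
ΔQ = 34.9537 − 17.3611 = 17.5926; the wedge equals the tax, 19.
DWL = ½ × 17.5926 × 19 = 167.13.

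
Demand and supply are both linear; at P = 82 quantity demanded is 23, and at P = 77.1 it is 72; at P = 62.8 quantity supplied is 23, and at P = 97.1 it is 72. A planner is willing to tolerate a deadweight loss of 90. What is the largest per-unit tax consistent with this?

12

Demand slope = (77.1 − 82)/(72 − 23) = −0.1, so P = 84.3 − 0.1Q.
Supply slope = (97.1 − 62.8)/(72 − 23) = 0.7, so P = 46.7 + 0.7Q.
Competitive equilibrium: 84.3 − 0.1Q = 46.7 + 0.7Q → Q* = 47, P* = 79.6.
A tax t gives ΔQ = t/0.8 and wedge t, so DWL = t²/1.6.
t²/1.6 = 90 → t² = 144 → t = 12.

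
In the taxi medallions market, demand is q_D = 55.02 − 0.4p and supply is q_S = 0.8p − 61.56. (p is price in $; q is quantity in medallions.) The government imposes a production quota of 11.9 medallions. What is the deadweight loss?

In inverse form: demand p = 137.55 − 2.5q, supply p = 76.95 + 1.25q.
Competitive equilibrium: 137.55 − 2.5q = 76.95 + 1.25q → q* = 16.16, p* = 97.15.
At q = 11.9: demand price = 137.55 − 2.5·11.9 = 107.8; supply price = 76.95 + 1.25·11.9 = 91.825.
Δq = 16.16 − 11.9 = 4.26; wedge = 107.8 − 91.825 = 15.975.
The triangle = ½ × 4.26 × 15.975 = $34.03.

$34.03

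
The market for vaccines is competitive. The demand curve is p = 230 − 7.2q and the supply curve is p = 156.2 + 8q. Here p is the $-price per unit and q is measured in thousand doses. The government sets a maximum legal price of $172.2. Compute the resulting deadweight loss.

$61.96 thousand

Competitive equilibrium: 230 − 7.2q = 156.2 + 8q → q* = 4.8553, p* = 195.0421.
At the ceiling p = 172.2, quantity supplied = (172.2 − 156.2)/8 = 2.
Willingness to pay at q' = 2: 230 − 7.2·2 = 215.6.
Δq = 4.8553 − 2 = 2.8553; wedge = 215.6 − 172.2 = 43.4.
Welfare loss = ½ × 2.8553 × 43.4 = $61.96 thousand.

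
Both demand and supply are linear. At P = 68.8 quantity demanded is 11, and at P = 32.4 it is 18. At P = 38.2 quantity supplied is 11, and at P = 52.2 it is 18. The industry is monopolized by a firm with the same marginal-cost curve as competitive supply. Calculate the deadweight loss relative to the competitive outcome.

147.23

Demand slope = (32.4 − 68.8)/(18 − 11) = −5.2, so P = 126 − 5.2Q.
Supply slope = (52.2 − 38.2)/(18 − 11) = 2, so P = 16.2 + 2Q.
Competitive equilibrium: 126 − 5.2Q = 16.2 + 2Q → Q* = 15.25, P* = 46.7.
Marginal revenue: MR = 126 − 10.4Q. Set MR = MC: 126 − 10.4Q = 16.2 + 2Q → Q_m = 8.8548.
Price P_m = 126 − 5.2·8.8548 = 79.955; MC(Q_m) = 16.2 + 2·8.8548 = 33.9096.
Competitive Q* = 15.25, so ΔQ = 6.3952; wedge = 79.955 − 33.9096 = 46.0454.
Deadweight loss = ½ × 6.3952 × 46.0454 = 147.23.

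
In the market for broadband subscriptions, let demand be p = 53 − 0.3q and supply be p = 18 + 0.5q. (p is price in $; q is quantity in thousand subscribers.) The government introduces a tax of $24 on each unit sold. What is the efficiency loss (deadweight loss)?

$360 thousand

Competitive equilibrium: 53 − 0.3q = 18 + 0.5q → q* = 43.75, p* = 39.875.
With the tax, the buyer price exceeds the seller price by 24: (53 − 0.3q) − (18 + 0.5q) = 24 → q' = 13.75.
Δq = 43.75 − 13.75 = 30; the wedge equals the tax, 24.
Welfare loss = ½ × 30 × 24 = $360 thousand.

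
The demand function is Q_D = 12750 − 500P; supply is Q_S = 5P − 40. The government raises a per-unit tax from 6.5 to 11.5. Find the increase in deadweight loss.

In inverse form: demand P = 25.5 − 0.002Q, supply P = 8 + 0.2Q.
Competitive equilibrium: 25.5 − 0.002Q = 8 + 0.2Q → Q* = 86.6337, P* = 25.3267.
For a per-unit tax t: ΔQ = t/0.202, so DWL = ½·t·(t/0.202) = t²/0.404.
At t = 6.5: DWL = 104.579. At t = 11.5: DWL = 327.351.
Increase = 327.351 − 104.579 = 222.77.

222.77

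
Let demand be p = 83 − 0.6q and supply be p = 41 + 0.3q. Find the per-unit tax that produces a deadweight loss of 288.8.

Competitive equilibrium: 83 − 0.6q = 41 + 0.3q → q* = 46.6667, p* = 55.
A tax t gives Δq = t/0.9 and wedge t, so DWL = t²/1.8.
t²/1.8 = 288.8 → t² = 519.84 → t = 22.8.

22.8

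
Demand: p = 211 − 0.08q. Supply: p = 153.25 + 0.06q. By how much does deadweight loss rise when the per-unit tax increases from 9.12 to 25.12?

Competitive equilibrium: 211 − 0.08q = 153.25 + 0.06q → q* = 412.5, p* = 178.
For a per-unit tax t: Δq = t/0.14, so DWL = ½·t·(t/0.14) = t²/0.28.
At t = 9.12: DWL = 297.051. At t = 25.12: DWL = 2253.623.
Increase = 2253.623 − 297.051 = 1956.57.

1956.57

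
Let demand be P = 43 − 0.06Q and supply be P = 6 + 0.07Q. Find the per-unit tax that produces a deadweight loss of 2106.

23.4

Competitive equilibrium: 43 − 0.06Q = 6 + 0.07Q → Q* = 284.6154, P* = 25.9231.
A tax t gives ΔQ = t/0.13 and wedge t, so DWL = t²/0.26.
t²/0.26 = 2106 → t² = 547.56 → t = 23.4.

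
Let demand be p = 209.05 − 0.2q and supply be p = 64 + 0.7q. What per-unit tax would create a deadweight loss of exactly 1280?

Competitive equilibrium: 209.05 − 0.2q = 64 + 0.7q → q* = 161.1667, p* = 176.8167.
A tax t gives Δq = t/0.9 and wedge t, so DWL = t²/1.8.
t²/1.8 = 1280 → t² = 2304 → t = 48.

48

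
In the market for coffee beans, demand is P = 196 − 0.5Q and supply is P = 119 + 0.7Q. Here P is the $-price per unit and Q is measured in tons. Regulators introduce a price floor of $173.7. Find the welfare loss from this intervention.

$229.71

Competitive equilibrium: 196 − 0.5Q = 119 + 0.7Q → Q* = 64.1667, P* = 163.9167.
At the floor P = 173.7, quantity demanded = (196 − 173.7)/0.5 = 44.6.
Sellers' marginal cost at Q' = 44.6: 119 + 0.7·44.6 = 150.22.
ΔQ = 64.1667 − 44.6 = 19.5667; wedge = 173.7 − 150.22 = 23.48.
The triangle = ½ × 19.5667 × 23.48 = $229.71.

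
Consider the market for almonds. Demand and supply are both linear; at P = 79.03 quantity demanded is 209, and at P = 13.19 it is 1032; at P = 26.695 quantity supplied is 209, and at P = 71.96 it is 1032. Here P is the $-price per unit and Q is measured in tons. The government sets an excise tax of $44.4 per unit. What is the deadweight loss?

$7301.33

Demand slope = (13.19 − 79.03)/(1032 − 209) = −0.08, so P = 95.75 − 0.08Q.
Supply slope = (71.96 − 26.695)/(1032 − 209) = 0.055, so P = 15.2 + 0.055Q.
Competitive equilibrium: 95.75 − 0.08Q = 15.2 + 0.055Q → Q* = 596.6667, P* = 48.0167.
With the tax, the buyer price exceeds the seller price by 44.4: (95.75 − 0.08Q) − (15.2 + 0.055Q) = 44.4 → Q' = 267.7778.
ΔQ = 596.6667 − 267.7778 = 328.8889; the wedge equals the tax, 44.4.
The triangle = ½ × 328.8889 × 44.4 = $7301.33.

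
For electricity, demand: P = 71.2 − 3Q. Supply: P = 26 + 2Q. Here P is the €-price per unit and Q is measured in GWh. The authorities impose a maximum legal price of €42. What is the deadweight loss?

€2.704

Competitive equilibrium: 71.2 − 3Q = 26 + 2Q → Q* = 9.04, P* = 44.08.
At the ceiling P = 42, quantity supplied = (42 − 26)/2 = 8.
Willingness to pay at Q' = 8: 71.2 − 3·8 = 47.2.
ΔQ = 9.04 − 8 = 1.04; wedge = 47.2 − 42 = 5.2.
The triangle = ½ × 1.04 × 5.2 = €2.704.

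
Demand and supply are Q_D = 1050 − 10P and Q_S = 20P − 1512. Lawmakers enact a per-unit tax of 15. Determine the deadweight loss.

750

In inverse form: demand P = 105 − 0.1Q, supply P = 75.6 + 0.05Q.
Competitive equilibrium: 105 − 0.1Q = 75.6 + 0.05Q → Q* = 196, P* = 85.4.
With the tax, the buyer price exceeds the seller price by 15: (105 − 0.1Q) − (75.6 + 0.05Q) = 15 → Q' = 96.
ΔQ = 196 − 96 = 100; the wedge equals the tax, 15.
Deadweight loss = ½ × 100 × 15 = 750.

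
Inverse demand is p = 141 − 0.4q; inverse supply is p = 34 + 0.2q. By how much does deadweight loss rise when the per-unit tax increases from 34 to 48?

Competitive equilibrium: 141 − 0.4q = 34 + 0.2q → q* = 178.3333, p* = 69.6667.
For a per-unit tax t: Δq = t/0.6, so DWL = ½·t·(t/0.6) = t²/1.2.
At t = 34: DWL = 963.333. At t = 48: DWL = 1920.
Increase = 1920 − 963.333 = 956.67.

956.67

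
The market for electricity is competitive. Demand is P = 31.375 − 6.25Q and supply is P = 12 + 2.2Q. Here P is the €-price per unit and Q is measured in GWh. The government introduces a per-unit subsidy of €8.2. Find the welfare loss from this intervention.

Competitive equilibrium: 31.375 − 6.25Q = 12 + 2.2Q → Q* = 2.2929, P* = 17.0444.
The subsidy lowers effective supply by 8.2: P = 3.8 + 2.2Q.
New quantity: 31.375 − 6.25Q = 3.8 + 2.2Q → Q' = 3.2633.
Overproduction ΔQ = 3.2633 − 2.2929 = 0.9704; wedge = subsidy = 8.2.
DWL = ½ × 0.9704 × 8.2 = €3.98.

€3.98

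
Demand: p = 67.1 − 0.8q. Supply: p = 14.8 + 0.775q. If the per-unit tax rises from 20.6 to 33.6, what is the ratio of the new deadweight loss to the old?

Competitive equilibrium: 67.1 − 0.8q = 14.8 + 0.775q → q* = 33.2063, p* = 40.5349.
For a per-unit tax t: Δq = t/1.575, so DWL = ½·t·(t/1.575) = t²/3.15.
At t = 20.6: DWL = 134.717. At t = 33.6: DWL = 358.4.
Ratio = (33.6/20.6)² = 2.660.

2.660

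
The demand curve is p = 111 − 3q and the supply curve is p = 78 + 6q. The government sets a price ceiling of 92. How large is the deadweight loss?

Competitive equilibrium: 111 − 3q = 78 + 6q → q* = 3.6667, p* = 100.
At the ceiling p = 92, quantity supplied = (92 − 78)/6 = 2.3333.
Willingness to pay at q' = 2.3333: 111 − 3·2.3333 = 104.0001.
Δq = 3.6667 − 2.3333 = 1.3334; wedge = 104.0001 − 92 = 12.0001.
The triangle = ½ × 1.3334 × 12.0001 = 8.

8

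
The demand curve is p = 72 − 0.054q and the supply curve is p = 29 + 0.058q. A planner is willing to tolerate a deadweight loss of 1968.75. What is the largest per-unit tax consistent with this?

21

Competitive equilibrium: 72 − 0.054q = 29 + 0.058q → q* = 383.9286, p* = 51.2679.
A tax t gives Δq = t/0.112 and wedge t, so DWL = t²/0.224.
t²/0.224 = 1968.75 → t² = 441 → t = 21.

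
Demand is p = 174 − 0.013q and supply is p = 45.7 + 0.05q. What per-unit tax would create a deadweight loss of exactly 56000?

84

Competitive equilibrium: 174 − 0.013q = 45.7 + 0.05q → q* = 2036.5079, p* = 147.5254.
A tax t gives Δq = t/0.063 and wedge t, so DWL = t²/0.126.
t²/0.126 = 56000 → t² = 7056 → t = 84.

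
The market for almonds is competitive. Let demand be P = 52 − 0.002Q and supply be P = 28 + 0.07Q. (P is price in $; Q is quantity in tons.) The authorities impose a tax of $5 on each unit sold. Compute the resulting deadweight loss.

$173.61

Competitive equilibrium: 52 − 0.002Q = 28 + 0.07Q → Q* = 333.3333, P* = 51.3333.
With the tax, the buyer price exceeds the seller price by 5: (52 − 0.002Q) − (28 + 0.07Q) = 5 → Q' = 263.8889.
ΔQ = 333.3333 − 263.8889 = 69.4444; the wedge equals the tax, 5.
DWL = ½ × 69.4444 × 5 = $173.61.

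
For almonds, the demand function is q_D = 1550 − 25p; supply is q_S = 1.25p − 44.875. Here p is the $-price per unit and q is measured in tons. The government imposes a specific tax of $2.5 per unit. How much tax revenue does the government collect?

$70.24

In inverse form: demand p = 62 − 0.04q, supply p = 35.9 + 0.8q.
Competitive equilibrium: 62 − 0.04q = 35.9 + 0.8q → q* = 31.0714, p* = 60.7571.
With the tax, the buyer price exceeds the seller price by 2.5: (62 − 0.04q) − (35.9 + 0.8q) = 2.5 → q' = 28.0952.
Tax revenue = 2.5 × 28.0952 = $70.24.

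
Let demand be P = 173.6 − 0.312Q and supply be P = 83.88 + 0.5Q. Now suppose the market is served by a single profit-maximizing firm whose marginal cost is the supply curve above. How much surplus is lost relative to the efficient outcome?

Competitive equilibrium: 173.6 − 0.312Q = 83.88 + 0.5Q → Q* = 110.4926, P* = 139.1263.
Marginal revenue: MR = 173.6 − 0.624Q. Set MR = MC: 173.6 − 0.624Q = 83.88 + 0.5Q → Q_m = 79.8221.
Price P_m = 173.6 − 0.312·79.8221 = 148.6955; MC(Q_m) = 83.88 + 0.5·79.8221 = 123.7911.
Competitive Q* = 110.4926, so ΔQ = 30.6705; wedge = 148.6955 − 123.7911 = 24.9044.
Deadweight loss = ½ × 30.6705 × 24.9044 = 381.92.

381.92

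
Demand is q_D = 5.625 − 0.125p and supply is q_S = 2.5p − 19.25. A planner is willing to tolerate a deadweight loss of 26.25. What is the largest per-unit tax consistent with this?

In inverse form: demand p = 45 − 8q, supply p = 7.7 + 0.4q.
Competitive equilibrium: 45 − 8q = 7.7 + 0.4q → q* = 4.4405, p* = 9.4762.
A tax t gives Δq = t/8.4 and wedge t, so DWL = t²/16.8.
t²/16.8 = 26.25 → t² = 441 → t = 21.

21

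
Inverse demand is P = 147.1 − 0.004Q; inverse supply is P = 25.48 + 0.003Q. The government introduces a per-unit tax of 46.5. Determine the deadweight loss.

Competitive equilibrium: 147.1 − 0.004Q = 25.48 + 0.003Q → Q* = 17374.2857, P* = 77.6029.
With the tax, the buyer price exceeds the seller price by 46.5: (147.1 − 0.004Q) − (25.48 + 0.003Q) = 46.5 → Q' = 10731.4286.
ΔQ = 17374.2857 − 10731.4286 = 6642.8571; the wedge equals the tax, 46.5.
Deadweight loss = ½ × 6642.8571 × 46.5 = 154446.43.

154446.43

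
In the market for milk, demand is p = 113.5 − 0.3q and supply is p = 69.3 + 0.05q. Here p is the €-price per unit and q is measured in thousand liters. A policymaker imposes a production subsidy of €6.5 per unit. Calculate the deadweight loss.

€60.36 thousand

Competitive equilibrium: 113.5 − 0.3q = 69.3 + 0.05q → q* = 126.2857, p* = 75.6143.
The subsidy lowers effective supply by 6.5: p = 62.8 + 0.05q.
New quantity: 113.5 − 0.3q = 62.8 + 0.05q → q' = 144.8571.
Overproduction Δq = 144.8571 − 126.2857 = 18.5714; wedge = subsidy = 6.5.
Welfare loss = ½ × 18.5714 × 6.5 = €60.36 thousand.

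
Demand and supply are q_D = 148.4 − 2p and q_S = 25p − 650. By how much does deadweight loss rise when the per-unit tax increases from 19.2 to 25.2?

In inverse form: demand p = 74.2 − 0.5q, supply p = 26 + 0.04q.
Competitive equilibrium: 74.2 − 0.5q = 26 + 0.04q → q* = 89.2593, p* = 29.5704.
For a per-unit tax t: Δq = t/0.54, so DWL = ½·t·(t/0.54) = t²/1.08.
At t = 19.2: DWL = 341.333. At t = 25.2: DWL = 588.
Increase = 588 − 341.333 = 246.67.

246.67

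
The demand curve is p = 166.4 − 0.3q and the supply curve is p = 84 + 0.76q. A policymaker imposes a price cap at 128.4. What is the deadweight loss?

Competitive equilibrium: 166.4 − 0.3q = 84 + 0.76q → q* = 77.7358, p* = 143.0792.
At the ceiling p = 128.4, quantity supplied = (128.4 − 84)/0.76 = 58.4211.
Willingness to pay at q' = 58.4211: 166.4 − 0.3·58.4211 = 148.8737.
Δq = 77.7358 − 58.4211 = 19.3147; wedge = 148.8737 − 128.4 = 20.4737.
The triangle = ½ × 19.3147 × 20.4737 = 197.72.

197.72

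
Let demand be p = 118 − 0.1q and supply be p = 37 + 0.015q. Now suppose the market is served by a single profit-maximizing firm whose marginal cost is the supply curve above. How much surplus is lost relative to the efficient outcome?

6171.14

Competitive equilibrium: 118 − 0.1q = 37 + 0.015q → q* = 704.34783, p* = 47.56522.
Marginal revenue: MR = 118 − 0.2q. Set MR = MC: 118 − 0.2q = 37 + 0.015q → q_m = 376.74419.
Price p_m = 118 − 0.1·376.74419 = 80.32558; MC(q_m) = 37 + 0.015·376.74419 = 42.65116.
Competitive q* = 704.34783, so Δq = 327.60364; wedge = 80.32558 − 42.65116 = 37.67442.
DWL = ½ × 327.60364 × 37.67442 = 6171.14.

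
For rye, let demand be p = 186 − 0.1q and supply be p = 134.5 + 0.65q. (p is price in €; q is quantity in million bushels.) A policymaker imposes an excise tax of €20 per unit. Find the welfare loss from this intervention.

Competitive equilibrium: 186 − 0.1q = 134.5 + 0.65q → q* = 68.6667, p* = 179.1333.
With the tax, the buyer price exceeds the seller price by 20: (186 − 0.1q) − (134.5 + 0.65q) = 20 → q' = 42.
Δq = 68.6667 − 42 = 26.6667; the wedge equals the tax, 20.
Welfare loss = ½ × 26.6667 × 20 = €266.67 million.

€266.67 million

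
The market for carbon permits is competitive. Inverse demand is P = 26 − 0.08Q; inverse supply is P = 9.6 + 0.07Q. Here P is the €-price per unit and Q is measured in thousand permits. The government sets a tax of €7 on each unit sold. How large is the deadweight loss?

Competitive equilibrium: 26 − 0.08Q = 9.6 + 0.07Q → Q* = 109.3333, P* = 17.2533.
With the tax, the buyer price exceeds the seller price by 7: (26 − 0.08Q) − (9.6 + 0.07Q) = 7 → Q' = 62.6667.
ΔQ = 109.3333 − 62.6667 = 46.6666; the wedge equals the tax, 7.
The triangle = ½ × 46.6666 × 7 = €163.33 thousand.

€163.33 thousand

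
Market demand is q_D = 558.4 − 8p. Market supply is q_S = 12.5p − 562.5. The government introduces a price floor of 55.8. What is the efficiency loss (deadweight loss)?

8.26

In inverse form: demand p = 69.8 − 0.125q, supply p = 45 + 0.08q.
Competitive equilibrium: 69.8 − 0.125q = 45 + 0.08q → q* = 120.9756, p* = 54.678.
At the floor p = 55.8, quantity demanded = (69.8 − 55.8)/0.125 = 112.
Sellers' marginal cost at q' = 112: 45 + 0.08·112 = 53.96.
Δq = 120.9756 − 112 = 8.9756; wedge = 55.8 − 53.96 = 1.84.
Deadweight loss = ½ × 8.9756 × 1.84 = 8.26.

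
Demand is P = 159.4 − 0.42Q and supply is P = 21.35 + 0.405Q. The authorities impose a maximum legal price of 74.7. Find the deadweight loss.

522.93

Competitive equilibrium: 159.4 − 0.42Q = 21.35 + 0.405Q → Q* = 167.3333, P* = 89.12.
At the ceiling P = 74.7, quantity supplied = (74.7 − 21.35)/0.405 = 131.7284.
Willingness to pay at Q' = 131.7284: 159.4 − 0.42·131.7284 = 104.0741.
ΔQ = 167.3333 − 131.7284 = 35.6049; wedge = 104.0741 − 74.7 = 29.3741.
Deadweight loss = ½ × 35.6049 × 29.3741 = 522.93.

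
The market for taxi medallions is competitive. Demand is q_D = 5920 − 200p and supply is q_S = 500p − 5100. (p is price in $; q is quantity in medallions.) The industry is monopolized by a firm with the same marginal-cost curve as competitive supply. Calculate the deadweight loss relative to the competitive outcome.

In inverse form: demand p = 29.6 − 0.005q, supply p = 10.2 + 0.002q.
Competitive equilibrium: 29.6 − 0.005q = 10.2 + 0.002q → q* = 2771.428571, p* = 15.742857.
Marginal revenue: MR = 29.6 − 0.01q. Set MR = MC: 29.6 − 0.01q = 10.2 + 0.002q → q_m = 1616.666667.
Price p_m = 29.6 − 0.005·1616.666667 = 21.516667; MC(q_m) = 10.2 + 0.002·1616.666667 = 13.433333.
Competitive q* = 2771.428571, so Δq = 1154.761904; wedge = 21.516667 − 13.433333 = 8.083334.
DWL = ½ × 1154.761904 × 8.083334 = $4667.16.

$4667.16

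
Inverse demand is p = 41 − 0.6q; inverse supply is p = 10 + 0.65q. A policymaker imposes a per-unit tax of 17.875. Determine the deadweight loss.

Competitive equilibrium: 41 − 0.6q = 10 + 0.65q → q* = 24.8, p* = 26.12.
With the tax, the buyer price exceeds the seller price by 17.875: (41 − 0.6q) − (10 + 0.65q) = 17.875 → q' = 10.5.
Δq = 24.8 − 10.5 = 14.3; the wedge equals the tax, 17.875.
Welfare loss = ½ × 14.3 × 17.875 = 127.81.

127.81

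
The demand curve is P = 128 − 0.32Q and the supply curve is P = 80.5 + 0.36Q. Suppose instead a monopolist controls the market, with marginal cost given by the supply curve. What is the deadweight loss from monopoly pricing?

169.88

Competitive equilibrium: 128 − 0.32Q = 80.5 + 0.36Q → Q* = 69.8529, P* = 105.6471.
Marginal revenue: MR = 128 − 0.64Q. Set MR = MC: 128 − 0.64Q = 80.5 + 0.36Q → Q_m = 47.5.
Price P_m = 128 − 0.32·47.5 = 112.8; MC(Q_m) = 80.5 + 0.36·47.5 = 97.6.
Competitive Q* = 69.8529, so ΔQ = 22.3529; wedge = 112.8 − 97.6 = 15.2.
The triangle = ½ × 22.3529 × 15.2 = 169.88.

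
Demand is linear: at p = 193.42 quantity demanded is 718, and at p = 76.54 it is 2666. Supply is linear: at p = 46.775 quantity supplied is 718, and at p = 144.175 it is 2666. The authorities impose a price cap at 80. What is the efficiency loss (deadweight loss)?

Demand slope = (76.54 − 193.42)/(2666 − 718) = −0.06, so p = 236.5 − 0.06q.
Supply slope = (144.175 − 46.775)/(2666 − 718) = 0.05, so p = 10.875 + 0.05q.
Competitive equilibrium: 236.5 − 0.06q = 10.875 + 0.05q → q* = 2051.1364, p* = 113.4318.
At the ceiling p = 80, quantity supplied = (80 − 10.875)/0.05 = 1382.5.
Willingness to pay at q' = 1382.5: 236.5 − 0.06·1382.5 = 153.55.
Δq = 2051.1364 − 1382.5 = 668.6364; wedge = 153.55 − 80 = 73.55.
Welfare loss = ½ × 668.6364 × 73.55 = 24589.10.

24589.10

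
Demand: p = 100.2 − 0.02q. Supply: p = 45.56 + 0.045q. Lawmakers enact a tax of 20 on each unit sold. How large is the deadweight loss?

Competitive equilibrium: 100.2 − 0.02q = 45.56 + 0.045q → q* = 840.6154, p* = 83.3877.
With the tax, the buyer price exceeds the seller price by 20: (100.2 − 0.02q) − (45.56 + 0.045q) = 20 → q' = 532.9231.
Δq = 840.6154 − 532.9231 = 307.6923; the wedge equals the tax, 20.
DWL = ½ × 307.6923 × 20 = 3076.92.

3076.92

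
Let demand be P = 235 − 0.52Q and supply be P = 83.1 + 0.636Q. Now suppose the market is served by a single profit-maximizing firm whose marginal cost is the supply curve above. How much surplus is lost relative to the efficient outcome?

960.70

Competitive equilibrium: 235 − 0.52Q = 83.1 + 0.636Q → Q* = 131.40138, P* = 166.67128.
Marginal revenue: MR = 235 − 1.04Q. Set MR = MC: 235 − 1.04Q = 83.1 + 0.636Q → Q_m = 90.63246.
Price P_m = 235 − 0.52·90.63246 = 187.87112; MC(Q_m) = 83.1 + 0.636·90.63246 = 140.74224.
Competitive Q* = 131.40138, so ΔQ = 40.76892; wedge = 187.87112 − 140.74224 = 47.12888.
Deadweight loss = ½ × 40.76892 × 47.12888 = 960.70.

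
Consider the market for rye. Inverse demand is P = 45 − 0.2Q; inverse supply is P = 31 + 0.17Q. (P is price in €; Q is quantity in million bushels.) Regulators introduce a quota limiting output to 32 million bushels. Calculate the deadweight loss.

Competitive equilibrium: 45 − 0.2Q = 31 + 0.17Q → Q* = 37.8378, P* = 37.4324.
At Q = 32: demand price = 45 − 0.2·32 = 38.6; supply price = 31 + 0.17·32 = 36.44.
ΔQ = 37.8378 − 32 = 5.8378; wedge = 38.6 − 36.44 = 2.16.
DWL = ½ × 5.8378 × 2.16 = €6.30 million.

€6.30 million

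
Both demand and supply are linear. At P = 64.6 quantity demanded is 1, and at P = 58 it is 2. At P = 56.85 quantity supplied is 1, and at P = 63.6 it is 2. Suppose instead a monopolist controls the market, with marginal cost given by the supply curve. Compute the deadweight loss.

1.82

Demand slope = (58 − 64.6)/(2 − 1) = −6.6, so P = 71.2 − 6.6Q.
Supply slope = (63.6 − 56.85)/(2 − 1) = 6.75, so P = 50.1 + 6.75Q.
Competitive equilibrium: 71.2 − 6.6Q = 50.1 + 6.75Q → Q* = 1.58052, P* = 60.76854.
Marginal revenue: MR = 71.2 − 13.2Q. Set MR = MC: 71.2 − 13.2Q = 50.1 + 6.75Q → Q_m = 1.05764.
Price P_m = 71.2 − 6.6·1.05764 = 64.21958; MC(Q_m) = 50.1 + 6.75·1.05764 = 57.23907.
Competitive Q* = 1.58052, so ΔQ = 0.52288; wedge = 64.21958 − 57.23907 = 6.98051.
Welfare loss = ½ × 0.52288 × 6.98051 = 1.82.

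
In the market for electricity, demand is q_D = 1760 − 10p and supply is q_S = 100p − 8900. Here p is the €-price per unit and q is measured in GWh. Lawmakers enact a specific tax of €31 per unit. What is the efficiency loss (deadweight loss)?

In inverse form: demand p = 176 − 0.1q, supply p = 89 + 0.01q.
Competitive equilibrium: 176 − 0.1q = 89 + 0.01q → q* = 790.9091, p* = 96.9091.
With the tax, the buyer price exceeds the seller price by 31: (176 − 0.1q) − (89 + 0.01q) = 31 → q' = 509.0909.
Δq = 790.9091 − 509.0909 = 281.8182; the wedge equals the tax, 31.
DWL = ½ × 281.8182 × 31 = €4368.18.

€4368.18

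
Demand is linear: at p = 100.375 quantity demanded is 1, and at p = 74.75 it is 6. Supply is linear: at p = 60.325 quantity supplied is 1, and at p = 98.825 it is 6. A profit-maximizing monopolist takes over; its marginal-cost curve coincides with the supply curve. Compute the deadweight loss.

8.89

Demand slope = (74.75 − 100.375)/(6 − 1) = −5.125, so p = 105.5 − 5.125q.
Supply slope = (98.825 − 60.325)/(6 − 1) = 7.7, so p = 52.625 + 7.7q.
Competitive equilibrium: 105.5 − 5.125q = 52.625 + 7.7q → q* = 4.12281, p* = 84.37061.
Marginal revenue: MR = 105.5 − 10.25q. Set MR = MC: 105.5 − 10.25q = 52.625 + 7.7q → q_m = 2.94568.
Price p_m = 105.5 − 5.125·2.94568 = 90.40339; MC(q_m) = 52.625 + 7.7·2.94568 = 75.30674.
Competitive q* = 4.12281, so Δq = 1.17713; wedge = 90.40339 − 75.30674 = 15.09665.
DWL = ½ × 1.17713 × 15.09665 = 8.89.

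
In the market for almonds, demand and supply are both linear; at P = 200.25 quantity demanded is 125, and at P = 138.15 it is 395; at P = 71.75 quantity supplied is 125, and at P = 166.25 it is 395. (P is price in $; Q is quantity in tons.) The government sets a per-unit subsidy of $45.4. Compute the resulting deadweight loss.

$1776.86

Demand slope = (138.15 − 200.25)/(395 − 125) = −0.23, so P = 229 − 0.23Q.
Supply slope = (166.25 − 71.75)/(395 − 125) = 0.35, so P = 28 + 0.35Q.
Competitive equilibrium: 229 − 0.23Q = 28 + 0.35Q → Q* = 346.5517, P* = 149.2931.
The subsidy lowers effective supply by 45.4: P = 0.35Q − 17.4.
New quantity: 229 − 0.23Q = 0.35Q − 17.4 → Q' = 424.8276.
Overproduction ΔQ = 424.8276 − 346.5517 = 78.2759; wedge = subsidy = 45.4.
Welfare loss = ½ × 78.2759 × 45.4 = $1776.86.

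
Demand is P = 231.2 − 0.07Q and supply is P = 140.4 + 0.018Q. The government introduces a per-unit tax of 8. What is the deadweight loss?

Competitive equilibrium: 231.2 − 0.07Q = 140.4 + 0.018Q → Q* = 1031.8182, P* = 158.9727.
With the tax, the buyer price exceeds the seller price by 8: (231.2 − 0.07Q) − (140.4 + 0.018Q) = 8 → Q' = 940.9091.
ΔQ = 1031.8182 − 940.9091 = 90.9091; the wedge equals the tax, 8.
DWL = ½ × 90.9091 × 8 = 363.64.

363.64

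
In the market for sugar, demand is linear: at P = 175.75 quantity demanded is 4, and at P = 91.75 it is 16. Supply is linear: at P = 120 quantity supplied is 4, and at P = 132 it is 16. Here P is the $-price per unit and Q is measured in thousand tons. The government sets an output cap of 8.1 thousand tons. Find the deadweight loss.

$32.92 thousand

Demand slope = (91.75 − 175.75)/(16 − 4) = −7, so P = 203.75 − 7Q.
Supply slope = (132 − 120)/(16 − 4) = 1, so P = 116 + Q.
Competitive equilibrium: 203.75 − 7Q = 116 + Q → Q* = 10.9688, P* = 126.9688.
At Q = 8.1: demand price = 203.75 − 7·8.1 = 147.05; supply price = 116 + 1·8.1 = 124.1.
ΔQ = 10.9688 − 8.1 = 2.8688; wedge = 147.05 − 124.1 = 22.95.
Deadweight loss = ½ × 2.8688 × 22.95 = $32.92 thousand.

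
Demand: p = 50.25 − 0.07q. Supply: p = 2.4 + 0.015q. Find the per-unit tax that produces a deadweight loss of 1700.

Competitive equilibrium: 50.25 − 0.07q = 2.4 + 0.015q → q* = 562.9412, p* = 10.8441.
A tax t gives Δq = t/0.085 and wedge t, so DWL = t²/0.17.
t²/0.17 = 1700 → t² = 289 → t = 17.

17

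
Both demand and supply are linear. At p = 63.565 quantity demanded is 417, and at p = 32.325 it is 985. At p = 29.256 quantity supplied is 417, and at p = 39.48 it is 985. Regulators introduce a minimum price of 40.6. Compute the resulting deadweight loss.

Demand slope = (32.325 − 63.565)/(985 − 417) = −0.055, so p = 86.5 − 0.055q.
Supply slope = (39.48 − 29.256)/(985 − 417) = 0.018, so p = 21.75 + 0.018q.
Competitive equilibrium: 86.5 − 0.055q = 21.75 + 0.018q → q* = 886.9863, p* = 37.7158.
At the floor p = 40.6, quantity demanded = (86.5 − 40.6)/0.055 = 834.5455.
Sellers' marginal cost at q' = 834.5455: 21.75 + 0.018·834.5455 = 36.7718.
Δq = 886.9863 − 834.5455 = 52.4408; wedge = 40.6 − 36.7718 = 3.8282.
The triangle = ½ × 52.4408 × 3.8282 = 100.38.

100.38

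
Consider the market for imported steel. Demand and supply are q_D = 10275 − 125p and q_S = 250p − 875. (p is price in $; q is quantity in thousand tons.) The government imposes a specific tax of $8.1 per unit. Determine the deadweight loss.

$2733.75 thousand

In inverse form: demand p = 82.2 − 0.008q, supply p = 3.5 + 0.004q.
Competitive equilibrium: 82.2 − 0.008q = 3.5 + 0.004q → q* = 6558.3333, p* = 29.7333.
With the tax, the buyer price exceeds the seller price by 8.1: (82.2 − 0.008q) − (3.5 + 0.004q) = 8.1 → q' = 5883.3333.
Δq = 6558.3333 − 5883.3333 = 675; the wedge equals the tax, 8.1.
DWL = ½ × 675 × 8.1 = $2733.75 thousand.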